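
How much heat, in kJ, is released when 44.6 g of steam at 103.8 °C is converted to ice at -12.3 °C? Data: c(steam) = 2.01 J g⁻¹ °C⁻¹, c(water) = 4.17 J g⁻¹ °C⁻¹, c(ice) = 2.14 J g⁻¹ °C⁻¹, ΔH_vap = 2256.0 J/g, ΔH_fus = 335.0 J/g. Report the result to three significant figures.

q = 136 kJ

q1 (cool steam 103.8→100 °C): 44.6 × 2.01 × 3.8 = 341 J
q2 (condense at 100 °C): 44.6 × 2256.0 = 100618 J
q3 (cool water 100→0 °C): 44.6 × 4.17 × 100.0 = 18598 J
q4 (freeze at 0 °C): 44.6 × 335.0 = 14941 J
q5 (cool ice 0→-12.3 °C): 44.6 × 2.14 × 12.3 = 1174 J
Total: 341 + 100618 + 18598 + 14941 + 1174 = 135672 J = 136 kJ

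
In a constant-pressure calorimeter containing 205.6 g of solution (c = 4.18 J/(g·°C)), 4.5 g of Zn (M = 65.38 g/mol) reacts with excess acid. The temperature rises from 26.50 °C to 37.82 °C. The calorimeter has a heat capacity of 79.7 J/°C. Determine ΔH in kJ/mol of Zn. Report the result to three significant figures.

|ΔT| = |37.82 − 26.50| = 11.32 °C
|q_surr| = (205.6 × 4.18 + 79.7) × 11.32 = 939.108 × 11.32 = 10630 J
n(Zn) = 4.5 / 65.38 = 0.06883 mol
Temperature rose, so q_rxn = −|q_surr| = -10.63 kJ
ΔH = q_rxn / n = -154.4 kJ/mol

ΔH = -154 kJ/mol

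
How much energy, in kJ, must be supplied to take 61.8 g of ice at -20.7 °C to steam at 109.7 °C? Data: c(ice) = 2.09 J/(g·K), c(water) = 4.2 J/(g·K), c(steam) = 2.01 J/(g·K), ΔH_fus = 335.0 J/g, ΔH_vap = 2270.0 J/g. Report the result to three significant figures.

q = 191 kJ

q1 (heat ice -20.7→0.0 °C): 61.8 × 2.09 × 20.7 = 2674 J
q2 (melt at 0 °C): 61.8 × 335.0 = 20703 J
q3 (heat water 0.0→100.0 °C): 61.8 × 4.2 × 100.0 = 25956 J
q4 (vaporize at 100 °C): 61.8 × 2270.0 = 140286 J
q5 (heat steam 100.0→109.7 °C): 61.8 × 2.01 × 9.7 = 1205 J
Total: 2674 + 20703 + 25956 + 140286 + 1205 = 190824 J = 191 kJ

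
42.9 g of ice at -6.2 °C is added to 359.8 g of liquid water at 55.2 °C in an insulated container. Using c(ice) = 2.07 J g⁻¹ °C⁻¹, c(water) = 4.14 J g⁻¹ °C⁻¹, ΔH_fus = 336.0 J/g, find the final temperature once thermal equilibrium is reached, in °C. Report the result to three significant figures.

T_f = 40.3 °C

Heat to bring ice to 0 °C and melt it: q₁ = 42.9×2.07×6.2 + 42.9×336.0 = 14965 J
Heat the water can supply cooling to 0 °C: 359.8×4.14×55.2 = 82224.4 J > q₁, so all ice melts.
Energy balance: 359.8×4.14×(55.2 − T) = 14965 + 42.9×4.14×(T − 0)
1489.572(55.2 − T) = 14965 + 177.606 T
82224.4 − 14965 = 1667.178 T
T = 67259.4 / 1667.178 = 40.34 °C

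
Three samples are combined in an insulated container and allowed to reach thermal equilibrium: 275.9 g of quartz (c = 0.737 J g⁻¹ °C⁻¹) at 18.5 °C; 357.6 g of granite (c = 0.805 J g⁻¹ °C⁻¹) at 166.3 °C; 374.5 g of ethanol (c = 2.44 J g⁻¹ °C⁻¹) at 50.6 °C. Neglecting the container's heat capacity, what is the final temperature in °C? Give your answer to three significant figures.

Σ mᵢcᵢ(T − Tᵢ) = 0  ⇒  T = Σ mᵢcᵢTᵢ / Σ mᵢcᵢ
Σ mᵢcᵢ = 275.9×0.737 + 357.6×0.805 + 374.5×2.44 = 1404.9863
Σ mᵢcᵢTᵢ = 203.3383×18.5 + 287.868×166.3 + 913.78×50.6 = 97871
T = 97871 / 1404.9863 = 69.66 °C

T_f = 69.7 °C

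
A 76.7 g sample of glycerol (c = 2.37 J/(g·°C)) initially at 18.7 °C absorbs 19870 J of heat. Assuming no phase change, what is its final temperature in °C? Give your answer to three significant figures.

T_f = 128 °C

ΔT = q / (m c) = 19870 / (76.7 × 2.37) = 109.3 °C
T_f = 18.7 + 109.3 = 128.0 °C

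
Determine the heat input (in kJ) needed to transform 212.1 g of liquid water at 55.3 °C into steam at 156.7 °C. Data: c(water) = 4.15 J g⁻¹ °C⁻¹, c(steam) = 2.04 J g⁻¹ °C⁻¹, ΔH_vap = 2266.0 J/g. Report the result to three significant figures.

q1 (heat water 55.3→100.0 °C): 212.1 × 4.15 × 44.7 = 39346 J
q2 (vaporize at 100 °C): 212.1 × 2266.0 = 480619 J
q3 (heat steam 100.0→156.7 °C): 212.1 × 2.04 × 56.7 = 24533 J
Total: 39346 + 480619 + 24533 = 544498 J = 544 kJ

q = 544 kJ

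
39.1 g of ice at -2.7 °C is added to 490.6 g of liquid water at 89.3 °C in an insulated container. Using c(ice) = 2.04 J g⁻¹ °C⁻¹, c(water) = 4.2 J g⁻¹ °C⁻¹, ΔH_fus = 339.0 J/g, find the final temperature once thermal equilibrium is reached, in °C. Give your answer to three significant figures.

Heat to bring ice to 0 °C and melt it: q₁ = 39.1×2.04×2.7 + 39.1×339.0 = 13470 J
Heat the water can supply cooling to 0 °C: 490.6×4.2×89.3 = 184004 J > q₁, so all ice melts.
Energy balance: 490.6×4.2×(89.3 − T) = 13470 + 39.1×4.2×(T − 0)
2060.52(89.3 − T) = 13470 + 164.22 T
184004 − 13470 = 2224.74 T
T = 170534 / 2224.74 = 76.65 °C

T_f = 76.7 °C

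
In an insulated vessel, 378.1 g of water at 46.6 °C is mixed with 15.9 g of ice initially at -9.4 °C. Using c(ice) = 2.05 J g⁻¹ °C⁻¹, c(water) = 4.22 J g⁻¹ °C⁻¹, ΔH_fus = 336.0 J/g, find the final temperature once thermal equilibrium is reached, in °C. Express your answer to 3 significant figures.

T_f = 41.3 °C

Heat to bring ice to 0 °C and melt it: q₁ = 15.9×2.05×9.4 + 15.9×336.0 = 5648.8 J
Heat the water can supply cooling to 0 °C: 378.1×4.22×46.6 = 74354.1 J > q₁, so all ice melts.
Energy balance: 378.1×4.22×(46.6 − T) = 5648.8 + 15.9×4.22×(T − 0)
1595.582(46.6 − T) = 5648.8 + 67.098 T
74354.1 − 5648.8 = 1662.680 T
T = 68705.3 / 1662.680 = 41.32 °C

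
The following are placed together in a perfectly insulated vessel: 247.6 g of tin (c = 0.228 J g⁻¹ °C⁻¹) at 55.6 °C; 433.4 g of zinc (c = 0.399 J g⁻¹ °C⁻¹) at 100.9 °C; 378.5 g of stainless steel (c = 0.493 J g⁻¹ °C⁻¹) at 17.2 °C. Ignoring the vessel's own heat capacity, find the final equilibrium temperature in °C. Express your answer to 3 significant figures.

T_f = 57.2 °C

Σ mᵢcᵢ(T − Tᵢ) = 0  ⇒  T = Σ mᵢcᵢTᵢ / Σ mᵢcᵢ
Σ mᵢcᵢ = 247.6×0.228 + 433.4×0.399 + 378.5×0.493 = 415.9799
Σ mᵢcᵢTᵢ = 56.4528×55.6 + 172.9266×100.9 + 186.6005×17.2 = 23797
T = 23797 / 415.9799 = 57.21 °C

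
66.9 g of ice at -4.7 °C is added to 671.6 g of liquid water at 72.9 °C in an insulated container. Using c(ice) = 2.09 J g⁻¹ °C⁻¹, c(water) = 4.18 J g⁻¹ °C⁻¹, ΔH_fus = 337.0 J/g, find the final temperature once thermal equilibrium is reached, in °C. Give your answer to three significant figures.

Heat to bring ice to 0 °C and melt it: q₁ = 66.9×2.09×4.7 + 66.9×337.0 = 23202 J
Heat the water can supply cooling to 0 °C: 671.6×4.18×72.9 = 204651 J > q₁, so all ice melts.
Energy balance: 671.6×4.18×(72.9 − T) = 23202 + 66.9×4.18×(T − 0)
2807.288(72.9 − T) = 23202 + 279.642 T
204651 − 23202 = 3086.930 T
T = 181449 / 3086.930 = 58.78 °C

T_f = 58.8 °C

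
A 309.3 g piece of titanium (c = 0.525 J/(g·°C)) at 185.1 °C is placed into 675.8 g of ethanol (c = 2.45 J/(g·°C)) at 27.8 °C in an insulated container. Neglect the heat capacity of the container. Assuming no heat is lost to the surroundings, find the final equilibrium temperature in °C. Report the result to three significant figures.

T_f = 41.8 °C

Heat lost by titanium = heat gained by ethanol.
(309.3)(0.525)(185.1 − T) = (675.8)(2.45)(T − 27.8)
162.3825 (185.1 − T) = 1655.71 (T − 27.8)
30057 − 162.3825 T = 1655.71 T − 46029
76086 = 1818.0925 T
T = 41.849 °C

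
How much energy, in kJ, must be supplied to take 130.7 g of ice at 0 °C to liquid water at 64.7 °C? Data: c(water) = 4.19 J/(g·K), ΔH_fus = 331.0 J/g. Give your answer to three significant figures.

q1 (melt at 0 °C): 130.7 × 331.0 = 43262 J
q2 (heat water 0.0→64.7 °C): 130.7 × 4.19 × 64.7 = 35432 J
Total: 43262 + 35432 = 78694 J = 78.7 kJ

q = 78.7 kJ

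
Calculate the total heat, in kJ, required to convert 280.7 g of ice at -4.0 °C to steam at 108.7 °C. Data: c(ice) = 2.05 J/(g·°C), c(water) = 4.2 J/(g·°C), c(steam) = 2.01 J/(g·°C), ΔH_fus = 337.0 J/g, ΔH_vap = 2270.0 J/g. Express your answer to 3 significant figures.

q = 857 kJ

q1 (heat ice -4.0→0.0 °C): 280.7 × 2.05 × 4.0 = 2302 J
q2 (melt at 0 °C): 280.7 × 337.0 = 94596 J
q3 (heat water 0.0→100.0 °C): 280.7 × 4.2 × 100.0 = 117894 J
q4 (vaporize at 100 °C): 280.7 × 2270.0 = 637189 J
q5 (heat steam 100.0→108.7 °C): 280.7 × 2.01 × 8.7 = 4909 J
Total: 2302 + 94596 + 117894 + 637189 + 4909 = 856890 J = 857 kJ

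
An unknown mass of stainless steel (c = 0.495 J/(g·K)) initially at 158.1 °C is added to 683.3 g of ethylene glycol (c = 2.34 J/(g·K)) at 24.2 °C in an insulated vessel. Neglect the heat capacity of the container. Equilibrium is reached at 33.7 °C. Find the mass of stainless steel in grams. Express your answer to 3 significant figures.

m = 247 g

q_gained = (683.3 × 2.34) × (33.7 − 24.2) = 15190 J
q_lost = m × 0.495 × (158.1 − 33.7) = 61.578 m
m = 15190 / 61.578 = 247 g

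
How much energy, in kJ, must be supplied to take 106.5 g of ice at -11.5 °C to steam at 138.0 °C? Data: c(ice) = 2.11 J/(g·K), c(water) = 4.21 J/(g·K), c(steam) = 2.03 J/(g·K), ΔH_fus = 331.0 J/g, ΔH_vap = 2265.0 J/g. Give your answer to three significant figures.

q = 332 kJ

q1 (heat ice -11.5→0.0 °C): 106.5 × 2.11 × 11.5 = 2584 J
q2 (melt at 0 °C): 106.5 × 331.0 = 35252 J
q3 (heat water 0.0→100.0 °C): 106.5 × 4.21 × 100.0 = 44837 J
q4 (vaporize at 100 °C): 106.5 × 2265.0 = 241223 J
q5 (heat steam 100.0→138.0 °C): 106.5 × 2.03 × 38.0 = 8215 J
Total: 2584 + 35252 + 44837 + 241223 + 8215 = 332111 J = 332 kJ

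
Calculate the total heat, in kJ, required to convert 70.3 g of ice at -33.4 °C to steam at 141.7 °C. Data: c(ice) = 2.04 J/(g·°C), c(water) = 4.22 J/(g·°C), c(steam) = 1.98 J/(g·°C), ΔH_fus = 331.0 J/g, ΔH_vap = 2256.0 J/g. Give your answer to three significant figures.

q1 (heat ice -33.4→0.0 °C): 70.3 × 2.04 × 33.4 = 4790 J
q2 (melt at 0 °C): 70.3 × 331.0 = 23269 J
q3 (heat water 0.0→100.0 °C): 70.3 × 4.22 × 100.0 = 29667 J
q4 (vaporize at 100 °C): 70.3 × 2256.0 = 158597 J
q5 (heat steam 100.0→141.7 °C): 70.3 × 1.98 × 41.7 = 5804 J
Total: 4790 + 23269 + 29667 + 158597 + 5804 = 222127 J = 222 kJ

q = 222 kJ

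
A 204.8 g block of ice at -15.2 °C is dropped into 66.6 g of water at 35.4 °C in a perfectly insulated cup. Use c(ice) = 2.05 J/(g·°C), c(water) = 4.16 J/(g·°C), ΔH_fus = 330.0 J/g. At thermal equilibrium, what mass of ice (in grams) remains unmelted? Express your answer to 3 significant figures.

Heat to warm all ice to 0 °C: 204.8×2.05×15.2 = 6381.6 J
Heat released by water cooling to 0 °C: 66.6×4.16×35.4 = 9807.8 J
9807.8 J < 6381.6 + 204.8×330.0 = 73965.6 J, so not all ice melts; final T = 0 °C.
Heat left for melting: 9807.8 − 6381.6 = 3426.2 J
Mass melted = 3426.2 / 330.0 = 10.38 g
Ice remaining = 204.8 − 10.38 = 194.42 g

m_ice remaining = 194 g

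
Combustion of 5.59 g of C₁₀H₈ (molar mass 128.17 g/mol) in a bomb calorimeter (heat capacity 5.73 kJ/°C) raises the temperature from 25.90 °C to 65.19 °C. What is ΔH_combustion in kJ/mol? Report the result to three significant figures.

ΔH = -5160 kJ/mol

ΔT = 65.19 − 25.90 = 39.29 °C
q_cal = C_cal × ΔT = 5.73 × 39.29 = 225.1317 kJ
n = 5.59 / 128.17 = 0.04361 mol
q_rxn = −q_cal = -225.1317 kJ
ΔH = -225.1317 / 0.04361 = -5162 kJ/mol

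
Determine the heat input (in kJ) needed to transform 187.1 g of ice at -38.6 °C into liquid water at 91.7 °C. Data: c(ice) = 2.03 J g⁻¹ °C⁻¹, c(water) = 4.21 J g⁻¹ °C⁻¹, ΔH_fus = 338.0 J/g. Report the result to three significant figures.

q1 (heat ice -38.6→0.0 °C): 187.1 × 2.03 × 38.6 = 14661 J
q2 (melt at 0 °C): 187.1 × 338.0 = 63240 J
q3 (heat water 0.0→91.7 °C): 187.1 × 4.21 × 91.7 = 72231 J
Total: 14661 + 63240 + 72231 = 150132 J = 150 kJ

q = 150 kJ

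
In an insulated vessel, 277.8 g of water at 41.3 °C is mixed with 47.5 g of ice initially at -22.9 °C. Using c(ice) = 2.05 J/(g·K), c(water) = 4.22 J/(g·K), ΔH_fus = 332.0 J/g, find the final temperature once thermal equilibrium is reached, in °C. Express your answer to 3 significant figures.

Heat to bring ice to 0 °C and melt it: q₁ = 47.5×2.05×22.9 + 47.5×332.0 = 18000 J
Heat the water can supply cooling to 0 °C: 277.8×4.22×41.3 = 48416.7 J > q₁, so all ice melts.
Energy balance: 277.8×4.22×(41.3 − T) = 18000 + 47.5×4.22×(T − 0)
1172.316(41.3 − T) = 18000 + 200.45 T
48416.7 − 18000 = 1372.766 T
T = 30416.7 / 1372.766 = 22.16 °C

T_f = 22.2 °C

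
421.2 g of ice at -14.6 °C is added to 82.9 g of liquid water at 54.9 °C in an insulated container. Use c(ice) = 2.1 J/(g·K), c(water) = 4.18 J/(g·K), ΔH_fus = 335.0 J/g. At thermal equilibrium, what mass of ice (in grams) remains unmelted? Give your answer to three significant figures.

m_ice remaining = 403 g

Heat to warm all ice to 0 °C: 421.2×2.1×14.6 = 12914 J
Heat released by water cooling to 0 °C: 82.9×4.18×54.9 = 19024 J
19024 J < 12914 + 421.2×335.0 = 154016 J, so not all ice melts; final T = 0 °C.
Heat left for melting: 19024 − 12914 = 6110 J
Mass melted = 6110 / 335.0 = 18.24 g
Ice remaining = 421.2 − 18.24 = 402.96 g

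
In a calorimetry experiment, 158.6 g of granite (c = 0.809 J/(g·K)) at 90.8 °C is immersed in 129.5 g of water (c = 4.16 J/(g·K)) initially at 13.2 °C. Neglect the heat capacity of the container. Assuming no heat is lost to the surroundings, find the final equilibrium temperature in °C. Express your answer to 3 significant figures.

Heat lost by granite = heat gained by water.
(158.6)(0.809)(90.8 − T) = (129.5)(4.16)(T − 13.2)
128.3074 (90.8 − T) = 538.72 (T − 13.2)
11650 − 128.3074 T = 538.72 T − 7111.1
18761.1 = 667.0274 T
T = 28.13 °C

T_f = 28.1 °C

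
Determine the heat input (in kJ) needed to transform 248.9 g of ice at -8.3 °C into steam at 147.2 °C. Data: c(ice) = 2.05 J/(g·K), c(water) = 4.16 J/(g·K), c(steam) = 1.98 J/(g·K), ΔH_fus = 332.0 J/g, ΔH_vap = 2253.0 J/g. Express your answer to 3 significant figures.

q = 774 kJ

q1 (heat ice -8.3→0.0 °C): 248.9 × 2.05 × 8.3 = 4235 J
q2 (melt at 0 °C): 248.9 × 332.0 = 82635 J
q3 (heat water 0.0→100.0 °C): 248.9 × 4.16 × 100.0 = 103542 J
q4 (vaporize at 100 °C): 248.9 × 2253.0 = 560772 J
q5 (heat steam 100.0→147.2 °C): 248.9 × 1.98 × 47.2 = 23261 J
Total: 4235 + 82635 + 103542 + 560772 + 23261 = 774445 J = 774 kJ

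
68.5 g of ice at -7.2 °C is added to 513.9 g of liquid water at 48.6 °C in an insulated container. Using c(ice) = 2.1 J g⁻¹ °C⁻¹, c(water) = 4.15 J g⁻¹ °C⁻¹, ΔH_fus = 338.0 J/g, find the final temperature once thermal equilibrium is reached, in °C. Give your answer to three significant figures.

Heat to bring ice to 0 °C and melt it: q₁ = 68.5×2.1×7.2 + 68.5×338.0 = 24189 J
Heat the water can supply cooling to 0 °C: 513.9×4.15×48.6 = 103648 J > q₁, so all ice melts.
Energy balance: 513.9×4.15×(48.6 − T) = 24189 + 68.5×4.15×(T − 0)
2132.685(48.6 − T) = 24189 + 284.275 T
103648 − 24189 = 2416.960 T
T = 79459 / 2416.960 = 32.88 °C

T_f = 32.9 °C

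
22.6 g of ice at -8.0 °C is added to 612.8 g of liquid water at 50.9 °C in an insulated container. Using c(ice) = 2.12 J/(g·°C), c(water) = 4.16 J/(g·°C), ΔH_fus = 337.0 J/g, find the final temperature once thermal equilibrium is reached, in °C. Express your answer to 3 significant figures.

Heat to bring ice to 0 °C and melt it: q₁ = 22.6×2.12×8.0 + 22.6×337.0 = 7999.5 J
Heat the water can supply cooling to 0 °C: 612.8×4.16×50.9 = 129757 J > q₁, so all ice melts.
Energy balance: 612.8×4.16×(50.9 − T) = 7999.5 + 22.6×4.16×(T − 0)
2549.248(50.9 − T) = 7999.5 + 94.016 T
129757 − 7999.5 = 2643.264 T
T = 121757.5 / 2643.264 = 46.06 °C

T_f = 46.1 °C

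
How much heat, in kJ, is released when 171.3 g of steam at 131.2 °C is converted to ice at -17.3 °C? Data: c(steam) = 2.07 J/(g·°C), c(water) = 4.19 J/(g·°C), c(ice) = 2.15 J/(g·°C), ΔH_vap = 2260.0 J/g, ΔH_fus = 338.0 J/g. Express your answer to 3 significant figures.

q = 534 kJ

q1 (cool steam 131.2→100 °C): 171.3 × 2.07 × 31.2 = 11063 J
q2 (condense at 100 °C): 171.3 × 2260.0 = 387138 J
q3 (cool water 100→0 °C): 171.3 × 4.19 × 100.0 = 71775 J
q4 (freeze at 0 °C): 171.3 × 338.0 = 57899 J
q5 (cool ice 0→-17.3 °C): 171.3 × 2.15 × 17.3 = 6372 J
Total: 11063 + 387138 + 71775 + 57899 + 6372 = 534247 J = 534 kJ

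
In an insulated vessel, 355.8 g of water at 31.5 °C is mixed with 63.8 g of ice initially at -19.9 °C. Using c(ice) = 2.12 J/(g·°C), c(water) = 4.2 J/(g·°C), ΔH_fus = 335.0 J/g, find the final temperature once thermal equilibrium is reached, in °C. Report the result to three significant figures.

Heat to bring ice to 0 °C and melt it: q₁ = 63.8×2.12×19.9 + 63.8×335.0 = 24065 J
Heat the water can supply cooling to 0 °C: 355.8×4.2×31.5 = 47072.3 J > q₁, so all ice melts.
Energy balance: 355.8×4.2×(31.5 − T) = 24065 + 63.8×4.2×(T − 0)
1494.36(31.5 − T) = 24065 + 267.96 T
47072.3 − 24065 = 1762.32 T
T = 23007.3 / 1762.32 = 13.06 °C

T_f = 13.1 °C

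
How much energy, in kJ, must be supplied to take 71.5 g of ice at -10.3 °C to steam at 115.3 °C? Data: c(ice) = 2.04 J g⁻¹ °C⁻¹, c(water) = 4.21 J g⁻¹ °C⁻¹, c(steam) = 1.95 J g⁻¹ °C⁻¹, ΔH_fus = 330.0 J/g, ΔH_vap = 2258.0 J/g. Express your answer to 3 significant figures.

q1 (heat ice -10.3→0.0 °C): 71.5 × 2.04 × 10.3 = 1502 J
q2 (melt at 0 °C): 71.5 × 330.0 = 23595 J
q3 (heat water 0.0→100.0 °C): 71.5 × 4.21 × 100.0 = 30102 J
q4 (vaporize at 100 °C): 71.5 × 2258.0 = 161447 J
q5 (heat steam 100.0→115.3 °C): 71.5 × 1.95 × 15.3 = 2133 J
Total: 1502 + 23595 + 30102 + 161447 + 2133 = 218779 J = 219 kJ

q = 219 kJ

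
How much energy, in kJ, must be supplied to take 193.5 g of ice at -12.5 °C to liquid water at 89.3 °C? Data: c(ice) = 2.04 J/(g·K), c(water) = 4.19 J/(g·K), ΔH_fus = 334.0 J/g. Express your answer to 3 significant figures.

q = 142 kJ

q1 (heat ice -12.5→0.0 °C): 193.5 × 2.04 × 12.5 = 4934 J
q2 (melt at 0 °C): 193.5 × 334.0 = 64629 J
q3 (heat water 0.0→89.3 °C): 193.5 × 4.19 × 89.3 = 72401 J
Total: 4934 + 64629 + 72401 = 141964 J = 142 kJ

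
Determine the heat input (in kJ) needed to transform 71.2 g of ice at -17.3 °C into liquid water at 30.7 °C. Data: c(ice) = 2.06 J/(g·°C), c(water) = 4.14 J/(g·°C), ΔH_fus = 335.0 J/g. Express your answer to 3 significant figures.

q = 35.4 kJ

q1 (heat ice -17.3→0.0 °C): 71.2 × 2.06 × 17.3 = 2537 J
q2 (melt at 0 °C): 71.2 × 335.0 = 23852 J
q3 (heat water 0.0→30.7 °C): 71.2 × 4.14 × 30.7 = 9049 J
Total: 2537 + 23852 + 9049 = 35438 J = 35.4 kJ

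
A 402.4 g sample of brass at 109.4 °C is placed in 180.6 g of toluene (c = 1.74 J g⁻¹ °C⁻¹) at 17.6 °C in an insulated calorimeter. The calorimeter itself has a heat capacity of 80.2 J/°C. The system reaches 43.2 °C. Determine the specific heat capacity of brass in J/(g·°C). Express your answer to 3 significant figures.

c = 0.379 J/(g·°C)

q_gained = (180.6 × 1.74 + 80.2) × (43.2 − 17.6) = 10100 J
q_lost = 402.4 × c × (109.4 − 43.2) = 26638.88 c
Set equal: c = 10100 / 26638.88 = 0.379 J/(g·°C)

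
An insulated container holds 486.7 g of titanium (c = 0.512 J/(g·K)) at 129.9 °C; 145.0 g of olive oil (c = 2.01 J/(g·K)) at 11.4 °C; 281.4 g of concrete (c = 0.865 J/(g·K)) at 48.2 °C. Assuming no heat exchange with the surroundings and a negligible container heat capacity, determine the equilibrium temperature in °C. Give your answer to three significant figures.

Σ mᵢcᵢ(T − Tᵢ) = 0  ⇒  T = Σ mᵢcᵢTᵢ / Σ mᵢcᵢ
Σ mᵢcᵢ = 486.7×0.512 + 145.0×2.01 + 281.4×0.865 = 784.0514
Σ mᵢcᵢTᵢ = 249.1904×129.9 + 291.45×11.4 + 243.411×48.2 = 47425
T = 47425 / 784.0514 = 60.49 °C

T_f = 60.5 °C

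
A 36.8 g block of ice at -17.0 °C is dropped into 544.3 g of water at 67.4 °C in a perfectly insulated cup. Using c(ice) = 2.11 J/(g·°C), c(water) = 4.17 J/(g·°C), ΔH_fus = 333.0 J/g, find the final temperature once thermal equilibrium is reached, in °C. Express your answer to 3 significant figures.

T_f = 57.5 °C

Heat to bring ice to 0 °C and melt it: q₁ = 36.8×2.11×17.0 + 36.8×333.0 = 13574 J
Heat the water can supply cooling to 0 °C: 544.3×4.17×67.4 = 152980 J > q₁, so all ice melts.
Energy balance: 544.3×4.17×(67.4 − T) = 13574 + 36.8×4.17×(T − 0)
2269.731(67.4 − T) = 13574 + 153.456 T
152980 − 13574 = 2423.187 T
T = 139406 / 2423.187 = 57.53 °C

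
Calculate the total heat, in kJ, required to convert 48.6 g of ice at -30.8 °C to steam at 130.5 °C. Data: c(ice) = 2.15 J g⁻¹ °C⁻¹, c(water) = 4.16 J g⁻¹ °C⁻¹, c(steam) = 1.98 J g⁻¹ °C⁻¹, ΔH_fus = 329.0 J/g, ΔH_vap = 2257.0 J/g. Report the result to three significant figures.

q1 (heat ice -30.8→0.0 °C): 48.6 × 2.15 × 30.8 = 3218 J
q2 (melt at 0 °C): 48.6 × 329.0 = 15989 J
q3 (heat water 0.0→100.0 °C): 48.6 × 4.16 × 100.0 = 20218 J
q4 (vaporize at 100 °C): 48.6 × 2257.0 = 109690 J
q5 (heat steam 100.0→130.5 °C): 48.6 × 1.98 × 30.5 = 2935 J
Total: 3218 + 15989 + 20218 + 109690 + 2935 = 152050 J = 152 kJ

q = 152 kJ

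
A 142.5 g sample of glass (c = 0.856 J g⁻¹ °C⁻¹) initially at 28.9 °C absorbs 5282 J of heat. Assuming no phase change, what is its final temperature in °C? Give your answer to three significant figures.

ΔT = q / (m c) = 5282 / (142.5 × 0.856) = 43.30 °C
T_f = 28.9 + 43.30 = 72.20 °C

T_f = 72.2 °C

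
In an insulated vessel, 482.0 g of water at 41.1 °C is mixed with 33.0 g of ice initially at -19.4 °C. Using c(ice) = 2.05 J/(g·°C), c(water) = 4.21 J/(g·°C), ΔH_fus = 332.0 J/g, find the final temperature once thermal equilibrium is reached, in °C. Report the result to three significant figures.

Heat to bring ice to 0 °C and melt it: q₁ = 33.0×2.05×19.4 + 33.0×332.0 = 12268 J
Heat the water can supply cooling to 0 °C: 482.0×4.21×41.1 = 83400.9 J > q₁, so all ice melts.
Energy balance: 482.0×4.21×(41.1 − T) = 12268 + 33.0×4.21×(T − 0)
2029.22(41.1 − T) = 12268 + 138.93 T
83400.9 − 12268 = 2168.15 T
T = 71132.9 / 2168.15 = 32.81 °C

T_f = 32.8 °C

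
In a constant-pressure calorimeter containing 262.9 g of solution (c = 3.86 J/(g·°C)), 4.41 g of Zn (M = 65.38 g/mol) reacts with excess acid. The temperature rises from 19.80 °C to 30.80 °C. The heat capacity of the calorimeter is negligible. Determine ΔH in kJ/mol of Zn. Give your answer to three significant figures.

ΔH = -165 kJ/mol

|ΔT| = |30.80 − 19.80| = 11.00 °C
|q_surr| = (262.9 × 3.86) × 11.00 = 1014.794 × 11.00 = 11160 J
n(Zn) = 4.41 / 65.38 = 0.06745 mol
Temperature rose, so q_rxn = −|q_surr| = -11.16 kJ
ΔH = q_rxn / n = -165.46 kJ/mol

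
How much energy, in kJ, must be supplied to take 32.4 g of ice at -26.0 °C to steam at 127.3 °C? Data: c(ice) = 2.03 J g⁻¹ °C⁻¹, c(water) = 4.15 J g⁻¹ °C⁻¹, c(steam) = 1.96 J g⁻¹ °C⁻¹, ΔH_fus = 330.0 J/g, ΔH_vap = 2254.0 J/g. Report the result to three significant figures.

q1 (heat ice -26.0→0.0 °C): 32.4 × 2.03 × 26.0 = 1710 J
q2 (melt at 0 °C): 32.4 × 330.0 = 10692 J
q3 (heat water 0.0→100.0 °C): 32.4 × 4.15 × 100.0 = 13446 J
q4 (vaporize at 100 °C): 32.4 × 2254.0 = 73030 J
q5 (heat steam 100.0→127.3 °C): 32.4 × 1.96 × 27.3 = 1734 J
Total: 1710 + 10692 + 13446 + 73030 + 1734 = 100612 J = 101 kJ

q = 101 kJ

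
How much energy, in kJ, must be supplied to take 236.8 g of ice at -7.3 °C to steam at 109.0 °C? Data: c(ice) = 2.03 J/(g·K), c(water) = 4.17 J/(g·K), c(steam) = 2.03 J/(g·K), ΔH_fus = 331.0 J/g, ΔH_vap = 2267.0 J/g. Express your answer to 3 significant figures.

q = 722 kJ

q1 (heat ice -7.3→0.0 °C): 236.8 × 2.03 × 7.3 = 3509 J
q2 (melt at 0 °C): 236.8 × 331.0 = 78381 J
q3 (heat water 0.0→100.0 °C): 236.8 × 4.17 × 100.0 = 98746 J
q4 (vaporize at 100 °C): 236.8 × 2267.0 = 536826 J
q5 (heat steam 100.0→109.0 °C): 236.8 × 2.03 × 9.0 = 4326 J
Total: 3509 + 78381 + 98746 + 536826 + 4326 = 721788 J = 722 kJ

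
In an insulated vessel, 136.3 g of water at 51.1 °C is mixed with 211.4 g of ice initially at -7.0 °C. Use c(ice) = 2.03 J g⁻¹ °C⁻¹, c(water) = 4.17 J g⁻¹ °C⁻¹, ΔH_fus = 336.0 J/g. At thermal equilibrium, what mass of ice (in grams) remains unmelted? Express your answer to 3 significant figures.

m_ice remaining = 134 g

Heat to warm all ice to 0 °C: 211.4×2.03×7.0 = 3004.0 J
Heat released by water cooling to 0 °C: 136.3×4.17×51.1 = 29044 J
29044 J < 3004.0 + 211.4×336.0 = 74034.4 J, so not all ice melts; final T = 0 °C.
Heat left for melting: 29044 − 3004.0 = 26040.0 J
Mass melted = 26040.0 / 336.0 = 77.50 g
Ice remaining = 211.4 − 77.50 = 133.90 g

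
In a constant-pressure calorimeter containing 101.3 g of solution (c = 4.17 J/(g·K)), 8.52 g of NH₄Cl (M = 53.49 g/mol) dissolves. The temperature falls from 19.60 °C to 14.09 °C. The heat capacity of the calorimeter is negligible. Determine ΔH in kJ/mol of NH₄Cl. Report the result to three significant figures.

ΔH = 14.6 kJ/mol

|ΔT| = |14.09 − 19.60| = 5.51 °C
|q_surr| = (101.3 × 4.17) × 5.51 = 422.421 × 5.51 = 2328 J
n(NH₄Cl) = 8.52 / 53.49 = 0.1593 mol
Temperature fell, so q_rxn = +|q_surr| = 2.328 kJ
ΔH = q_rxn / n = 14.61 kJ/mol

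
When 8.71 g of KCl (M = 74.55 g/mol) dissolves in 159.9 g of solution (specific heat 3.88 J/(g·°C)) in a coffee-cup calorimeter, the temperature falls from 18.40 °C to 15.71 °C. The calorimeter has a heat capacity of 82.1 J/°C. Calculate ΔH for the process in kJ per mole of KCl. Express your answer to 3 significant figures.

ΔH = 16.2 kJ/mol

|ΔT| = |15.71 − 18.40| = 2.69 °C
|q_surr| = (159.9 × 3.88 + 82.1) × 2.69 = 702.512 × 2.69 = 1890 J
n(KCl) = 8.71 / 74.55 = 0.1168 mol
Temperature fell, so q_rxn = +|q_surr| = 1.890 kJ
ΔH = q_rxn / n = 16.18 kJ/mol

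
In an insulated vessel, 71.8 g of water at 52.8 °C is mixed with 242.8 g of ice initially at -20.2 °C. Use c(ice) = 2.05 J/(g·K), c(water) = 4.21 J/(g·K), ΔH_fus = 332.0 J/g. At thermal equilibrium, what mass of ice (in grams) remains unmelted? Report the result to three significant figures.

Heat to warm all ice to 0 °C: 242.8×2.05×20.2 = 10054 J
Heat released by water cooling to 0 °C: 71.8×4.21×52.8 = 15960 J
15960 J < 10054 + 242.8×332.0 = 90663.6 J, so not all ice melts; final T = 0 °C.
Heat left for melting: 15960 − 10054 = 5906 J
Mass melted = 5906 / 332.0 = 17.79 g
Ice remaining = 242.8 − 17.79 = 225.01 g

m_ice remaining = 225 g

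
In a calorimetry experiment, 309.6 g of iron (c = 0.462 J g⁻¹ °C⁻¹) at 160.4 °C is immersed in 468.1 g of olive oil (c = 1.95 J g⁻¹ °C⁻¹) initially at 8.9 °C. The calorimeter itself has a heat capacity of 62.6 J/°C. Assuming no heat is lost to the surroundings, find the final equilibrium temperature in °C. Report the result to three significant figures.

T_f = 28.3 °C

Heat lost by iron = heat gained by olive oil + calorimeter.
(309.6)(0.462)(160.4 − T) = [(468.1)(1.95) + 62.6](T − 8.9)
143.0352 (160.4 − T) = 975.395 (T − 8.9)
22943 − 143.0352 T = 975.395 T − 8681.0
31624.0 = 1118.4302 T
T = 28.28 °C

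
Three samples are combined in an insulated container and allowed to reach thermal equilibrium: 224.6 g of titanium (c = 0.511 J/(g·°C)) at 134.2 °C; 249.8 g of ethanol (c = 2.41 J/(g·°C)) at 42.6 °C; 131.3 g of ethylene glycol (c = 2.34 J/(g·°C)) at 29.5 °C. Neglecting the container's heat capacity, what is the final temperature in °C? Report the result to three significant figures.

Σ mᵢcᵢ(T − Tᵢ) = 0  ⇒  T = Σ mᵢcᵢTᵢ / Σ mᵢcᵢ
Σ mᵢcᵢ = 224.6×0.511 + 249.8×2.41 + 131.3×2.34 = 1024.0306
Σ mᵢcᵢTᵢ = 114.7706×134.2 + 602.018×42.6 + 307.242×29.5 = 50112
T = 50112 / 1024.0306 = 48.94 °C

T_f = 48.9 °C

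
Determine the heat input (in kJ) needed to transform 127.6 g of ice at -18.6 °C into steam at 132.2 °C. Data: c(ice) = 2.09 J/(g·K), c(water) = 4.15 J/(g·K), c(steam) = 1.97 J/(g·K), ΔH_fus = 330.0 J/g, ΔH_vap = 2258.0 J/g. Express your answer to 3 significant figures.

q = 396 kJ

q1 (heat ice -18.6→0.0 °C): 127.6 × 2.09 × 18.6 = 4960 J
q2 (melt at 0 °C): 127.6 × 330.0 = 42108 J
q3 (heat water 0.0→100.0 °C): 127.6 × 4.15 × 100.0 = 52954 J
q4 (vaporize at 100 °C): 127.6 × 2258.0 = 288121 J
q5 (heat steam 100.0→132.2 °C): 127.6 × 1.97 × 32.2 = 8094 J
Total: 4960 + 42108 + 52954 + 288121 + 8094 = 396237 J = 396 kJ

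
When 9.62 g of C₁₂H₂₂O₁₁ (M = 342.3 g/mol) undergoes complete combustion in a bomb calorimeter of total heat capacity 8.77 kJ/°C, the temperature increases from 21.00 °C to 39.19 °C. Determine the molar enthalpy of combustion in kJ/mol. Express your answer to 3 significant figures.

ΔH = -5680 kJ/mol

ΔT = 39.19 − 21.00 = 18.19 °C
q_cal = C_cal × ΔT = 8.77 × 18.19 = 159.5263 kJ
n = 9.62 / 342.3 = 0.02810 mol
q_rxn = −q_cal = -159.5263 kJ
ΔH = -159.5263 / 0.02810 = -5677 kJ/mol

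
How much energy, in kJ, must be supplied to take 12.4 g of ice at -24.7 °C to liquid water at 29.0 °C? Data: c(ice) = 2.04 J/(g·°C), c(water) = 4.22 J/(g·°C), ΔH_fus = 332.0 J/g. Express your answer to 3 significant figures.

q1 (heat ice -24.7→0.0 °C): 12.4 × 2.04 × 24.7 = 625 J
q2 (melt at 0 °C): 12.4 × 332.0 = 4117 J
q3 (heat water 0.0→29.0 °C): 12.4 × 4.22 × 29.0 = 1518 J
Total: 625 + 4117 + 1518 = 6260 J = 6.26 kJ

q = 6.26 kJ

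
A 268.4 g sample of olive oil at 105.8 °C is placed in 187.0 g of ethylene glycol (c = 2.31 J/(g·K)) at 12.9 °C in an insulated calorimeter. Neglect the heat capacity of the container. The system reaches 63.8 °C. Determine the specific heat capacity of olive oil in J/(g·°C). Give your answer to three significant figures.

c = 1.95 J/(g·°C)

q_gained = (187.0 × 2.31) × (63.8 − 12.9) = 21990 J
q_lost = 268.4 × c × (105.8 − 63.8) = 11272.8 c
Set equal: c = 21990 / 11272.8 = 1.95 J/(g·°C)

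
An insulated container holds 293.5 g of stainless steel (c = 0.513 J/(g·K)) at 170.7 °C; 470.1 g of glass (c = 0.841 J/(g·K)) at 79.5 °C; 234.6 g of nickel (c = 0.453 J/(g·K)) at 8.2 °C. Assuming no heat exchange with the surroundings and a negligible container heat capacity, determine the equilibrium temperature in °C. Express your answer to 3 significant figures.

T_f = 88.9 °C

Σ mᵢcᵢ(T − Tᵢ) = 0  ⇒  T = Σ mᵢcᵢTᵢ / Σ mᵢcᵢ
Σ mᵢcᵢ = 293.5×0.513 + 470.1×0.841 + 234.6×0.453 = 652.1934
Σ mᵢcᵢTᵢ = 150.5655×170.7 + 395.3541×79.5 + 106.2738×8.2 = 58004
T = 58004 / 652.1934 = 88.94 °C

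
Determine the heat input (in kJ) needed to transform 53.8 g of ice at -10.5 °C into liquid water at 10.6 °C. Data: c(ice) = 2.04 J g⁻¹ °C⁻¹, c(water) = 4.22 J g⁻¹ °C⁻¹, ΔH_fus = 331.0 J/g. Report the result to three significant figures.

q1 (heat ice -10.5→0.0 °C): 53.8 × 2.04 × 10.5 = 1152 J
q2 (melt at 0 °C): 53.8 × 331.0 = 17808 J
q3 (heat water 0.0→10.6 °C): 53.8 × 4.22 × 10.6 = 2407 J
Total: 1152 + 17808 + 2407 = 21367 J = 21.4 kJ

q = 21.4 kJ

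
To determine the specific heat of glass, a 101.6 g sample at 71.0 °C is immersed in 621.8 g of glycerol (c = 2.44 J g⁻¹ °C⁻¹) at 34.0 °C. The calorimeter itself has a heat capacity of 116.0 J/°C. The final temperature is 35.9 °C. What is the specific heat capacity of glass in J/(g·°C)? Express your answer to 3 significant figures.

c = 0.870 J/(g·°C)

q_gained = (621.8 × 2.44 + 116.0) × (35.9 − 34.0) = 3103 J
q_lost = 101.6 × c × (71.0 − 35.9) = 3566.16 c
Set equal: c = 3103 / 3566.16 = 0.870 J/(g·°C)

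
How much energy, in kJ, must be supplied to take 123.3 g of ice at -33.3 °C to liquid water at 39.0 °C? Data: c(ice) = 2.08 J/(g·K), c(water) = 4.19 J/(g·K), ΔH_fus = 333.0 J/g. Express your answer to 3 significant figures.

q1 (heat ice -33.3→0.0 °C): 123.3 × 2.08 × 33.3 = 8540 J
q2 (melt at 0 °C): 123.3 × 333.0 = 41059 J
q3 (heat water 0.0→39.0 °C): 123.3 × 4.19 × 39.0 = 20148 J
Total: 8540 + 41059 + 20148 = 69747 J = 69.7 kJ

q = 69.7 kJ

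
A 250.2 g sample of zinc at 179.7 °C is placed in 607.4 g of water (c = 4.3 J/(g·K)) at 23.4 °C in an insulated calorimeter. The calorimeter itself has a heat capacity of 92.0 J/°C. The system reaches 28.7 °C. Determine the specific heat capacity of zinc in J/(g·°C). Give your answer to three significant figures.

c = 0.379 J/(g·°C)

q_gained = (607.4 × 4.3 + 92.0) × (28.7 − 23.4) = 14330 J
q_lost = 250.2 × c × (179.7 − 28.7) = 37780.2 c
Set equal: c = 14330 / 37780.2 = 0.379 J/(g·°C)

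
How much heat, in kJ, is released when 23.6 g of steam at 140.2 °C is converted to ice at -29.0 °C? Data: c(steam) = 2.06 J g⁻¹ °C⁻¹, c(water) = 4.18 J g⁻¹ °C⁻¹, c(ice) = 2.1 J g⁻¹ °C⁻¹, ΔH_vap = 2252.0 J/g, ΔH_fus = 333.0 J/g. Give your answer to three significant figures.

q1 (cool steam 140.2→100 °C): 23.6 × 2.06 × 40.2 = 1954 J
q2 (condense at 100 °C): 23.6 × 2252.0 = 53147 J
q3 (cool water 100→0 °C): 23.6 × 4.18 × 100.0 = 9865 J
q4 (freeze at 0 °C): 23.6 × 333.0 = 7859 J
q5 (cool ice 0→-29.0 °C): 23.6 × 2.1 × 29.0 = 1437 J
Total: 1954 + 53147 + 9865 + 7859 + 1437 = 74262 J = 74.3 kJ

q = 74.3 kJ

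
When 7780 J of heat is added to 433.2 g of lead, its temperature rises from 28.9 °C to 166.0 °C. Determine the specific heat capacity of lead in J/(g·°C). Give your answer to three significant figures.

c = q / (m ΔT) = 7780 / (433.2 × 137.1)
c = 7780 / 59391.72 = 0.131 J/(g·°C)

c = 0.131 J/(g·°C)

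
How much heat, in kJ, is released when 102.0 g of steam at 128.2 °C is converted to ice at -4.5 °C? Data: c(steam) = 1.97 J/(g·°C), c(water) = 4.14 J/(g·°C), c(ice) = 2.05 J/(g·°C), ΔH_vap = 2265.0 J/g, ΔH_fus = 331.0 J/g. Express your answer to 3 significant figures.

q = 314 kJ

q1 (cool steam 128.2→100 °C): 102.0 × 1.97 × 28.2 = 5667 J
q2 (condense at 100 °C): 102.0 × 2265.0 = 231030 J
q3 (cool water 100→0 °C): 102.0 × 4.14 × 100.0 = 42228 J
q4 (freeze at 0 °C): 102.0 × 331.0 = 33762 J
q5 (cool ice 0→-4.5 °C): 102.0 × 2.05 × 4.5 = 941 J
Total: 5667 + 231030 + 42228 + 33762 + 941 = 313628 J = 314 kJ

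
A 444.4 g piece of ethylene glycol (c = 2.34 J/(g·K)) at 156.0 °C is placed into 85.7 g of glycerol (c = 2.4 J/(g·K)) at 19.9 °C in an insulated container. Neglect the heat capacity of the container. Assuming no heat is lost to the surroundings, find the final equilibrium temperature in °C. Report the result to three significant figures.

Heat lost by ethylene glycol = heat gained by glycerol.
(444.4)(2.34)(156.0 − T) = (85.7)(2.4)(T − 19.9)
1039.896 (156.0 − T) = 205.68 (T − 19.9)
162220 − 1039.896 T = 205.68 T − 4093.0
166313.0 = 1245.576 T
T = 133.5 °C

T_f = 134 °C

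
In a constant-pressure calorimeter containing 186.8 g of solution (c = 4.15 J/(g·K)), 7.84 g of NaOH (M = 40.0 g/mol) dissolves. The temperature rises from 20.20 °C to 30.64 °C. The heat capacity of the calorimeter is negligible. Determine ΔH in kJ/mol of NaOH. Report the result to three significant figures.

ΔH = -41.3 kJ/mol

|ΔT| = |30.64 − 20.20| = 10.44 °C
|q_surr| = (186.8 × 4.15) × 10.44 = 775.22 × 10.44 = 8093 J
n(NaOH) = 7.84 / 40.0 = 0.1960 mol
Temperature rose, so q_rxn = −|q_surr| = -8.093 kJ
ΔH = q_rxn / n = -41.29 kJ/mol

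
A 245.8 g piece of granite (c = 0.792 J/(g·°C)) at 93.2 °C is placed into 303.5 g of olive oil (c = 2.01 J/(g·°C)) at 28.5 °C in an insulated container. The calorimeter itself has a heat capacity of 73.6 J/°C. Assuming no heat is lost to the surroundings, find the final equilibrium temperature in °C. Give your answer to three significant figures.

T_f = 42.8 °C

Heat lost by granite = heat gained by olive oil + calorimeter.
(245.8)(0.792)(93.2 − T) = [(303.5)(2.01) + 73.6](T − 28.5)
194.6736 (93.2 − T) = 683.635 (T − 28.5)
18144 − 194.6736 T = 683.635 T − 19484
37628 = 878.3086 T
T = 42.84 °C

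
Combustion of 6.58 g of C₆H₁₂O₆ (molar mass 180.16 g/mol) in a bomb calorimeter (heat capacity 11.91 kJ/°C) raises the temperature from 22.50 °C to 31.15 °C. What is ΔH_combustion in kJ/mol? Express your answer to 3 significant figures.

ΔH = -2820 kJ/mol

ΔT = 31.15 − 22.50 = 8.65 °C
q_cal = C_cal × ΔT = 11.91 × 8.65 = 103.0215 kJ
n = 6.58 / 180.16 = 0.03652 mol
q_rxn = −q_cal = -103.0215 kJ
ΔH = -103.0215 / 0.03652 = -2821 kJ/mol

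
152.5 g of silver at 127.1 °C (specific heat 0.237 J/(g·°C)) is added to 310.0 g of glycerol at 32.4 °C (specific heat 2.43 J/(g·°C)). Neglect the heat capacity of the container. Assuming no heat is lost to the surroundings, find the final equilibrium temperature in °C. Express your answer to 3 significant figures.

Heat lost by silver = heat gained by glycerol.
(152.5)(0.237)(127.1 − T) = (310.0)(2.43)(T − 32.4)
36.1425 (127.1 − T) = 753.3 (T − 32.4)
4593.7 − 36.1425 T = 753.3 T − 24407
29000.7 = 789.4425 T
T = 36.74 °C

T_f = 36.7 °C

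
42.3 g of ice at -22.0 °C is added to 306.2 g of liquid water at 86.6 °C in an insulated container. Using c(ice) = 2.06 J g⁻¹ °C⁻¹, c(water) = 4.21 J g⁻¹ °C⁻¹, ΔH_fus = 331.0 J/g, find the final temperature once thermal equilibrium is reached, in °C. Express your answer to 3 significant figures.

Heat to bring ice to 0 °C and melt it: q₁ = 42.3×2.06×22.0 + 42.3×331.0 = 15918 J
Heat the water can supply cooling to 0 °C: 306.2×4.21×86.6 = 111636 J > q₁, so all ice melts.
Energy balance: 306.2×4.21×(86.6 − T) = 15918 + 42.3×4.21×(T − 0)
1289.102(86.6 − T) = 15918 + 178.083 T
111636 − 15918 = 1467.185 T
T = 95718 / 1467.185 = 65.24 °C

T_f = 65.2 °C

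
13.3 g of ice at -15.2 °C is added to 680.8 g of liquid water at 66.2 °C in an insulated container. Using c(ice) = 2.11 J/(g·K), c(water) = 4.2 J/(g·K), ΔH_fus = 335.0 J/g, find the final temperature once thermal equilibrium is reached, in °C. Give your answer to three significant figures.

T_f = 63.3 °C

Heat to bring ice to 0 °C and melt it: q₁ = 13.3×2.11×15.2 + 13.3×335.0 = 4882.1 J
Heat the water can supply cooling to 0 °C: 680.8×4.2×66.2 = 189290 J > q₁, so all ice melts.
Energy balance: 680.8×4.2×(66.2 − T) = 4882.1 + 13.3×4.2×(T − 0)
2859.36(66.2 − T) = 4882.1 + 55.86 T
189290 − 4882.1 = 2915.22 T
T = 184407.9 / 2915.22 = 63.26 °C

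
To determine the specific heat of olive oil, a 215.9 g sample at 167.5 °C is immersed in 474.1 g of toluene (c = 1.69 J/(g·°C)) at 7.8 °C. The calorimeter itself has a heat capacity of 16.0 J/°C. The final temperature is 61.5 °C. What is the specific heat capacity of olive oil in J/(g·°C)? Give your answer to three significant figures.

c = 1.92 J/(g·°C)

q_gained = (474.1 × 1.69 + 16.0) × (61.5 − 7.8) = 43890 J
q_lost = 215.9 × c × (167.5 − 61.5) = 22885.4 c
Set equal: c = 43890 / 22885.4 = 1.92 J/(g·°C)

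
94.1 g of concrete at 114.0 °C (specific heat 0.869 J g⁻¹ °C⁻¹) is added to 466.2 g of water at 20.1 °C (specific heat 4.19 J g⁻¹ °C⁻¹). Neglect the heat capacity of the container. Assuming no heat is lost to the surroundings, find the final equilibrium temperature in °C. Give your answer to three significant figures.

T_f = 23.9 °C

Heat lost by concrete = heat gained by water.
(94.1)(0.869)(114.0 − T) = (466.2)(4.19)(T − 20.1)
81.7729 (114.0 − T) = 1953.378 (T − 20.1)
9322.1 − 81.7729 T = 1953.378 T − 39263
48585.1 = 2035.1509 T
T = 23.87 °C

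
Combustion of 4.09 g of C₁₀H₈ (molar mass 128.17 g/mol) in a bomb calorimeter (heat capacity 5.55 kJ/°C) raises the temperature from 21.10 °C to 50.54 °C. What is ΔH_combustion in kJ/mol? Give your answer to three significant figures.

ΔT = 50.54 − 21.10 = 29.44 °C
q_cal = C_cal × ΔT = 5.55 × 29.44 = 163.392 kJ
n = 4.09 / 128.17 = 0.03191 mol
q_rxn = −q_cal = -163.392 kJ
ΔH = -163.392 / 0.03191 = -5120 kJ/mol

ΔH = -5120 kJ/mol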